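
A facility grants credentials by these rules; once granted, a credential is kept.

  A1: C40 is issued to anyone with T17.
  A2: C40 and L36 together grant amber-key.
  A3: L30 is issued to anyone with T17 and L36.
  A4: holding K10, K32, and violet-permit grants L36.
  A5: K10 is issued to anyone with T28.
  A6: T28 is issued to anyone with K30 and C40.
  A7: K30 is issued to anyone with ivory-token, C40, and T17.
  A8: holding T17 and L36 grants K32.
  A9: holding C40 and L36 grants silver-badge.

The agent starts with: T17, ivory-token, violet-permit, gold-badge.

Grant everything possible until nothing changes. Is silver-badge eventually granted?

No

silver-badge would need C40 and L36 (A9), but L36 is never granted.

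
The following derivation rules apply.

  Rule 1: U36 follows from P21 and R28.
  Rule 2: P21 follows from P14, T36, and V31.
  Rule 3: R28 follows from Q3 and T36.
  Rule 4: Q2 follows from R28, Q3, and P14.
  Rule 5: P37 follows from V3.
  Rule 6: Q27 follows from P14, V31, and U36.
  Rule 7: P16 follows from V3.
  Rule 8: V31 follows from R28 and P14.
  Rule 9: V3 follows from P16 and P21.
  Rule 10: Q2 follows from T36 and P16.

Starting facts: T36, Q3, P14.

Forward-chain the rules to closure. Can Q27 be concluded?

Q3 and T36 hold, so R28 follows (Rule 3).
R28 and P14 hold, so V31 follows (Rule 8).
From P14, T36, and V31, Rule 2 gives P21.
P21 and R28 hold, so U36 follows (Rule 1).
From P14, V31, and U36, Rule 6 gives Q27.

Yes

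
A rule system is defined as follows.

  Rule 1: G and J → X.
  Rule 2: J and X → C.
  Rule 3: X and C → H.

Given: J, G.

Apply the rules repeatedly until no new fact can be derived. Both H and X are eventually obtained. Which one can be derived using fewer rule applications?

X

X: From G and J, Rule 1 gives X. [1 rule application]
H: G and J hold, so X follows (Rule 1). J and X hold, so C follows (Rule 2). From X and C, Rule 3 gives H. [3 rule applications]
X needs fewer.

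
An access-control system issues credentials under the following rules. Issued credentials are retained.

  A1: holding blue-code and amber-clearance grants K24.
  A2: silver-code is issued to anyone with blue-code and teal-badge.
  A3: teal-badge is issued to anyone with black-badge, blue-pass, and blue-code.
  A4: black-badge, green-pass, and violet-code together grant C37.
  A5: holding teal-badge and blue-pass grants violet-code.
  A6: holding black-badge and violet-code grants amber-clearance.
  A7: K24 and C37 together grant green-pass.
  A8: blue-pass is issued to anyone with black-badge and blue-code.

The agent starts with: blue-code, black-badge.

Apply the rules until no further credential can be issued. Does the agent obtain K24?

Yes

Holding black-badge and blue-code grants blue-pass (A8).
Holding black-badge, blue-pass, and blue-code grants teal-badge (A3).
Holding teal-badge and blue-pass grants violet-code (A5).
Holding black-badge and violet-code grants amber-clearance (A6).
Holding blue-code and amber-clearance grants K24 (A1).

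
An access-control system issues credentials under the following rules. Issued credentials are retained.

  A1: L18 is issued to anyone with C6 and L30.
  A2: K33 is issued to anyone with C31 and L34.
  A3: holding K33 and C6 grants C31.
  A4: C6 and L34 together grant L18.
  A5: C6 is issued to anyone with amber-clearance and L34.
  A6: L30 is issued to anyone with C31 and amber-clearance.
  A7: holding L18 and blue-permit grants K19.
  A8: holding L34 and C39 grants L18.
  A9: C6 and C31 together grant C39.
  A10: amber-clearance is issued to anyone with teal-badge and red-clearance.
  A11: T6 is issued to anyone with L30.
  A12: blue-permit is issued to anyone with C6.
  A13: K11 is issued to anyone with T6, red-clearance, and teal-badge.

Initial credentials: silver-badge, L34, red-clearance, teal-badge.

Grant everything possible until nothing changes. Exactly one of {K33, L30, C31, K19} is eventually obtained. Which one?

Holding teal-badge and red-clearance grants amber-clearance (A10).
Holding amber-clearance and L34 grants C6 (A5).
Holding C6 and L34 grants L18 (A4).
Holding C6 grants blue-permit (A12).
Holding L18 and blue-permit grants K19 (A7).
C31 would need K33 and C6 (A3), but K33 is never granted. K33 would need C31 and L34 (A2), but C31 is never granted. L30 would need C31 and amber-clearance (A6), but C31 is never granted.

K19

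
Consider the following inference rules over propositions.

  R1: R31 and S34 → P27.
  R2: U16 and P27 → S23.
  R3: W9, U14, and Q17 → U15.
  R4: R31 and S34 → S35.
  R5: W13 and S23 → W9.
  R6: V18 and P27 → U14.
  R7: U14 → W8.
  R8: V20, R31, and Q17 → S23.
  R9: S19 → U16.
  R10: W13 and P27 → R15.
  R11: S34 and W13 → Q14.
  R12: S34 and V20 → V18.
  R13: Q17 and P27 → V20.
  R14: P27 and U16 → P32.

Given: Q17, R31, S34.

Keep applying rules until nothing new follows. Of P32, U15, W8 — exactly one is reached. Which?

W8

R31 and S34 hold, so P27 follows (R1).
From Q17 and P27, R13 gives V20.
S34 and V20 hold, so V18 follows (R12).
V18 and P27 hold, so U14 follows (R6).
From U14, R7 gives W8.
U15 would need W9, U14, and Q17 (R3), but W9 is never established. P32 would need P27 and U16 (R14), but U16 is never established.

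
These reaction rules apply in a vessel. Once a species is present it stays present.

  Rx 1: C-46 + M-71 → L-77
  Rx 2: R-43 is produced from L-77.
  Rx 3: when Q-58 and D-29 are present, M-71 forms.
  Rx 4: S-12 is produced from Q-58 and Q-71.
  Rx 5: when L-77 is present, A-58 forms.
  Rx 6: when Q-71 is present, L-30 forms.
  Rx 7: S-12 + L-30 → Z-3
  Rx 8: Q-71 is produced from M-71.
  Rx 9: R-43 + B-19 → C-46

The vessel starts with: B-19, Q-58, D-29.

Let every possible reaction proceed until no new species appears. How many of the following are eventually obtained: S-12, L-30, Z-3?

3

Q-58 and D-29 present → M-71 forms (Rx 3).
M-71 present → Q-71 forms (Rx 8).
Q-58 and Q-71 present → S-12 forms (Rx 4).
Q-71 present → L-30 forms (Rx 6).
S-12 and L-30 present → Z-3 forms (Rx 7).
S-12: reached.
L-30: reached.
Z-3: reached.
All 3 are reached.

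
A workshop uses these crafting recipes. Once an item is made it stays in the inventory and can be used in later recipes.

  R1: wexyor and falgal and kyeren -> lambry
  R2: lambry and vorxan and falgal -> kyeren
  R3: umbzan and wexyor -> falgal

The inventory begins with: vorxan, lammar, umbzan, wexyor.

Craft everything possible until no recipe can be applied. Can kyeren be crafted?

kyeren would need lambry, vorxan, and falgal (R2), but lambry is never obtained.

No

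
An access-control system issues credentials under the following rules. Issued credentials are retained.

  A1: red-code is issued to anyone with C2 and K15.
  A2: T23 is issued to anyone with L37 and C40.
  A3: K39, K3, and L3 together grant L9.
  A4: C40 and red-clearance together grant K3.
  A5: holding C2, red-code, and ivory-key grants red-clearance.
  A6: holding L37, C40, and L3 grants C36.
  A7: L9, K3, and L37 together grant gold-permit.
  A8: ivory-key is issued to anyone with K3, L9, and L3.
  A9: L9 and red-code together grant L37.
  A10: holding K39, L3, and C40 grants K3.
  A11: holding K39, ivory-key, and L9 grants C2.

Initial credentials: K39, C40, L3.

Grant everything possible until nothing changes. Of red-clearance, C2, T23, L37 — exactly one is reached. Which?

Holding K39, L3, and C40 grants K3 (A10).
Holding K39, K3, and L3 grants L9 (A3).
Holding K3, L9, and L3 grants ivory-key (A8).
Holding K39, ivory-key, and L9 grants C2 (A11).
red-clearance would need C2, red-code, and ivory-key (A5), but red-code is never granted. T23 would need L37 and C40 (A2), but L37 is never granted. L37 would need L9 and red-code (A9), but red-code is never granted.

C2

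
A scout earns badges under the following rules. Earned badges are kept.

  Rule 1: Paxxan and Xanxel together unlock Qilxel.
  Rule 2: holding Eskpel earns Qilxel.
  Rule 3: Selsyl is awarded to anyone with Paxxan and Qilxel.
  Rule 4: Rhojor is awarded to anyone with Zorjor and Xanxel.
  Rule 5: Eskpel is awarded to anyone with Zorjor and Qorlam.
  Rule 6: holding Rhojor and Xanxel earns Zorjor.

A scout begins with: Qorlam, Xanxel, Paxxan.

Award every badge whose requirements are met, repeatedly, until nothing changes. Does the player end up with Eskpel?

Eskpel would need Zorjor and Qorlam (Rule 5), but Zorjor is never earned.

No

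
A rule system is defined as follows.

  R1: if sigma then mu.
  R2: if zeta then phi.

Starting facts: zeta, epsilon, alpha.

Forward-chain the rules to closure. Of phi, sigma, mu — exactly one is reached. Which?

From zeta, R2 gives phi.
mu would need sigma (R1), but sigma is never established. No rule produces sigma, and it is not given.

phi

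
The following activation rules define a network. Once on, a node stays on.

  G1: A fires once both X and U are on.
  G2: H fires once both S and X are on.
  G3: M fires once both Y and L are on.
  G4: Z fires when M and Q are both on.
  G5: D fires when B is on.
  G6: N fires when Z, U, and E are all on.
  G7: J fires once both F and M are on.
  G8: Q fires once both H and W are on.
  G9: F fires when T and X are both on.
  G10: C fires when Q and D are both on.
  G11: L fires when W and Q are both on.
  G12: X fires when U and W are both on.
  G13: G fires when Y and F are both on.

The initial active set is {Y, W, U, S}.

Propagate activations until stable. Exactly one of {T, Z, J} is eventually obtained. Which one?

U and W are on, so X fires (G12).
S and X are on, so H fires (G2).
H and W are on, so Q fires (G8).
W and Q are on, so L fires (G11).
G3: Y and L on → M on.
G4: M and Q on → Z on.
J would need F and M (G7), but F never turns on. No rule produces T, and it is not given.

Z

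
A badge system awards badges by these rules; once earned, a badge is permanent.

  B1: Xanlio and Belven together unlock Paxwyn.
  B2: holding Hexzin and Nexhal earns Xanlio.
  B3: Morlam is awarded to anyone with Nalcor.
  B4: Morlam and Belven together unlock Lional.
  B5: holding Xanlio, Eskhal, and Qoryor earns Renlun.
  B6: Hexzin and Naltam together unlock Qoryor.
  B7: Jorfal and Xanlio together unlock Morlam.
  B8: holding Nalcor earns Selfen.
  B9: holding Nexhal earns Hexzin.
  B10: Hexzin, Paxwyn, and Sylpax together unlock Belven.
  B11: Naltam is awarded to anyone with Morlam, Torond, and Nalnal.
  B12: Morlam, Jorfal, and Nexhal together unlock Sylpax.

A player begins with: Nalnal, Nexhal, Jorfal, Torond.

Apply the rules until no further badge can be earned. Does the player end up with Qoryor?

Yes

With Nexhal, Hexzin is earned (B9).
With Hexzin and Nexhal, Xanlio is earned (B2).
With Jorfal and Xanlio, Morlam is earned (B7).
With Morlam, Torond, and Nalnal, Naltam is earned (B11).
With Hexzin and Naltam, Qoryor is earned (B6).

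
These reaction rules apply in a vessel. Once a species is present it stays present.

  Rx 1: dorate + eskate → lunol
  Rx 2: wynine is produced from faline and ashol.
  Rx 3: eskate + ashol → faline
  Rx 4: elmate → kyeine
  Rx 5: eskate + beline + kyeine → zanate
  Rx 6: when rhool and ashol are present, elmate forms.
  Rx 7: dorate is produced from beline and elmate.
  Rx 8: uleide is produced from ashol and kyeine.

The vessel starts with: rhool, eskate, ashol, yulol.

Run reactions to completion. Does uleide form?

Yes

rhool and ashol present → elmate forms (Rx 6).
elmate present → kyeine forms (Rx 4).
ashol and kyeine present → uleide forms (Rx 8).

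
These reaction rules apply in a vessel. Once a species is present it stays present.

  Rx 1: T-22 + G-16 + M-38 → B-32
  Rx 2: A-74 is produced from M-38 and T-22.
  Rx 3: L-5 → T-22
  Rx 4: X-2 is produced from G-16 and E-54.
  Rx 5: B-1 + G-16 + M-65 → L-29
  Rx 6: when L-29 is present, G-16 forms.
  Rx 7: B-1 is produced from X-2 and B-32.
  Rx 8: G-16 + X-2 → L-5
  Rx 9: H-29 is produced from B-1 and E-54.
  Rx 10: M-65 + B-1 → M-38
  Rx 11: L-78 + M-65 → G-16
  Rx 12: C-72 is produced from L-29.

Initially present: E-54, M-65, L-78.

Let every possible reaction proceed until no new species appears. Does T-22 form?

L-78 and M-65 present → G-16 forms (Rx 11).
G-16 and E-54 present → X-2 forms (Rx 4).
G-16 and X-2 present → L-5 forms (Rx 8).
L-5 present → T-22 forms (Rx 3).

Yes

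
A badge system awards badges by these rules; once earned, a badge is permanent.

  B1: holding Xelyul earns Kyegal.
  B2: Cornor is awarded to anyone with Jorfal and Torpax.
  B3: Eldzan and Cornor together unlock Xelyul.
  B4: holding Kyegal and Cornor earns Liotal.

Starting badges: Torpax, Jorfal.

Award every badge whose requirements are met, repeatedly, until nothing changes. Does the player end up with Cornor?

With Jorfal and Torpax, Cornor is earned (B2).

Yes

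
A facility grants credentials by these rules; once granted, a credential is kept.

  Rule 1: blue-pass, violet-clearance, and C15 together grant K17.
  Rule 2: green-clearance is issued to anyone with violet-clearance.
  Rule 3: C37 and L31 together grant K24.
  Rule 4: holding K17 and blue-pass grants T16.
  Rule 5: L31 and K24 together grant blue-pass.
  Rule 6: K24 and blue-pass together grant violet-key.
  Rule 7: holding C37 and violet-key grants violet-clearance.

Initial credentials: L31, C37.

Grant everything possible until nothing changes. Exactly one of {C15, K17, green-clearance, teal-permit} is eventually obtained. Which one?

green-clearance

Holding C37 and L31 grants K24 (Rule 3).
Holding L31 and K24 grants blue-pass (Rule 5).
Holding K24 and blue-pass grants violet-key (Rule 6).
Holding C37 and violet-key grants violet-clearance (Rule 7).
Holding violet-clearance grants green-clearance (Rule 2).
No rule produces C15, and it is not given. No rule produces teal-permit, and it is not given. K17 would need blue-pass, violet-clearance, and C15 (Rule 1), but C15 is never granted.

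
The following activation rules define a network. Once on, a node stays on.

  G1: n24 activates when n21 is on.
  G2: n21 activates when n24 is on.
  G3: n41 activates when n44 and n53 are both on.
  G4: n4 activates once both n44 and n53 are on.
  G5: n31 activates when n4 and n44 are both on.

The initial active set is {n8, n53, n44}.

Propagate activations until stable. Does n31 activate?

G4: n44 and n53 on → n4 on.
n4 and n44 are on, so n31 activates (G5).

Yes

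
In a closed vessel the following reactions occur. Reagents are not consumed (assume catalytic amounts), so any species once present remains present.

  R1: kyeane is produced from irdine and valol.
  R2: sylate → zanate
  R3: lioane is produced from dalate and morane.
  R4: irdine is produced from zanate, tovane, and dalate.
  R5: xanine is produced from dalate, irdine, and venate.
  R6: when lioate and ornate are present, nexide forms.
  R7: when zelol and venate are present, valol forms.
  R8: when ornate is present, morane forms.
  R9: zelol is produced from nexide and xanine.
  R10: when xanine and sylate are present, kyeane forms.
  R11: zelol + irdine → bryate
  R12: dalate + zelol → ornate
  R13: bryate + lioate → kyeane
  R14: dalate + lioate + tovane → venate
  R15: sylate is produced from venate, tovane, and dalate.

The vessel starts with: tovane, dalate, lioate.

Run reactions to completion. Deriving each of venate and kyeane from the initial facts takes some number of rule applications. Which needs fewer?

venate

venate: dalate, lioate, and tovane present → venate forms (R14). [1 rule application]
kyeane: dalate, lioate, and tovane present → venate forms (R14). venate, tovane, and dalate present → sylate forms (R15). sylate present → zanate forms (R2). zanate, tovane, and dalate present → irdine forms (R4). dalate, irdine, and venate present → xanine forms (R5). xanine and sylate present → kyeane forms (R10). [6 rule applications]
venate needs fewer.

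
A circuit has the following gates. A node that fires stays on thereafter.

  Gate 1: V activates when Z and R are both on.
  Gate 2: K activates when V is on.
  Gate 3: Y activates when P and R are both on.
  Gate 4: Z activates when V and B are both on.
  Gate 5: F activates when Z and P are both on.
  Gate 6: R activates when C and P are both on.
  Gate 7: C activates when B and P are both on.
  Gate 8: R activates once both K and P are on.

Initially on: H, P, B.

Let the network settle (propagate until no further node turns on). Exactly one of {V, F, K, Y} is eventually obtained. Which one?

Y

Gate 7: B and P on → C on.
Gate 6: C and P on → R on.
Gate 3: P and R on → Y on.
F would need Z and P (Gate 5), but Z never turns on. V would need Z and R (Gate 1), but Z never turns on. K would need V (Gate 2), but V never turns on.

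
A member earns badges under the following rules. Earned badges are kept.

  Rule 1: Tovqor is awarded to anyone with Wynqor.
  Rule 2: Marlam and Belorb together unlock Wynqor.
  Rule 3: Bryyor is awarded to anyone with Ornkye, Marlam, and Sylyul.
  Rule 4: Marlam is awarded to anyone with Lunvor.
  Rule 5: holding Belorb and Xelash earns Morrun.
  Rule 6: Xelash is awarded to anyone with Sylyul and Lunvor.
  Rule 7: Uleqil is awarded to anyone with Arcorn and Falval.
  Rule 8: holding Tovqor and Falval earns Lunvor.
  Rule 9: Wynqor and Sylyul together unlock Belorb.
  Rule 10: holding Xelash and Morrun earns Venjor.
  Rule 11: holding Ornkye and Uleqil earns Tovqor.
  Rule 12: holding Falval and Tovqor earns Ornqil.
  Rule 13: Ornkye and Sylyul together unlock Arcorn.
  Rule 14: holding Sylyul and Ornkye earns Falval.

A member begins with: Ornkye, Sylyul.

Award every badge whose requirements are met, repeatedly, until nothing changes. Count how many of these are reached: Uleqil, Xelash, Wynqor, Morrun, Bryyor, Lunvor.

4

With Ornkye and Sylyul, Arcorn is earned (Rule 13).
With Sylyul and Ornkye, Falval is earned (Rule 14).
With Arcorn and Falval, Uleqil is earned (Rule 7).
With Ornkye and Uleqil, Tovqor is earned (Rule 11).
With Tovqor and Falval, Lunvor is earned (Rule 8).
With Lunvor, Marlam is earned (Rule 4).
With Sylyul and Lunvor, Xelash is earned (Rule 6).
With Ornkye, Marlam, and Sylyul, Bryyor is earned (Rule 3).
Uleqil: reached.
Xelash: reached.
Wynqor would need Marlam and Belorb (Rule 2), but Belorb is never earned.
Morrun would need Belorb and Xelash (Rule 5), but Belorb is never earned.
Bryyor: reached.
Lunvor: reached.
Reached: Uleqil, Xelash, Bryyor, and Lunvor — 4 of the 6.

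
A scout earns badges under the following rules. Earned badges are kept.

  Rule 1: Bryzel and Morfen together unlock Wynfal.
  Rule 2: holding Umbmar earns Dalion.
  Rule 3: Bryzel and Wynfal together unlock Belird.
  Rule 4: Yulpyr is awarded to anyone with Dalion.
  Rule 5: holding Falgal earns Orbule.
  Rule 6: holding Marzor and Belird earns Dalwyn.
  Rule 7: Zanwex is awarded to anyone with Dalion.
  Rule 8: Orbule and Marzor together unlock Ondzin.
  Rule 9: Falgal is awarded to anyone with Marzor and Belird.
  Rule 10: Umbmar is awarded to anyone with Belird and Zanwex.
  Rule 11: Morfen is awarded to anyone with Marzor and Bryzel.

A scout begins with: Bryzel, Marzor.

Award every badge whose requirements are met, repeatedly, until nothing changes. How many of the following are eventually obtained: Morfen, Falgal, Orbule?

3

With Marzor and Bryzel, Morfen is earned (Rule 11).
With Bryzel and Morfen, Wynfal is earned (Rule 1).
With Bryzel and Wynfal, Belird is earned (Rule 3).
With Marzor and Belird, Falgal is earned (Rule 9).
With Falgal, Orbule is earned (Rule 5).
Morfen: reached.
Falgal: reached.
Orbule: reached.
All 3 are reached.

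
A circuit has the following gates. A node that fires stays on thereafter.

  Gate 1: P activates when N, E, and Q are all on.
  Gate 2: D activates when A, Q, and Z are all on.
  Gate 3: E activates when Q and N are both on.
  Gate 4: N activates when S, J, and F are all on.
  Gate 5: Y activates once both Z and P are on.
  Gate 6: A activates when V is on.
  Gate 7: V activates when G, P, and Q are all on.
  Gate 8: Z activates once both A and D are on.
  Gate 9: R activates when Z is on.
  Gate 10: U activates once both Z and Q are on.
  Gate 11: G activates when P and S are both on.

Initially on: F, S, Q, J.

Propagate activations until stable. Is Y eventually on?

No

Y would need Z and P (Gate 5), but Z never turns on.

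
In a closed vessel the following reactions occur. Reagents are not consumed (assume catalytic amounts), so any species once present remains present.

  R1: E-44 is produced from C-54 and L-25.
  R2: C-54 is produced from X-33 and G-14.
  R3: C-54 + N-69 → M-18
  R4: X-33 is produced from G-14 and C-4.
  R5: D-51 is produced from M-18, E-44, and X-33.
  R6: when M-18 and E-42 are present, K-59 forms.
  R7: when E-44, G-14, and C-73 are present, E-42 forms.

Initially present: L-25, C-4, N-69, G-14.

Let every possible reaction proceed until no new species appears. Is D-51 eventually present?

G-14 and C-4 present → X-33 forms (R4).
X-33 and G-14 present → C-54 forms (R2).
C-54 and L-25 present → E-44 forms (R1).
C-54 and N-69 present → M-18 forms (R3).
M-18, E-44, and X-33 present → D-51 forms (R5).

Yes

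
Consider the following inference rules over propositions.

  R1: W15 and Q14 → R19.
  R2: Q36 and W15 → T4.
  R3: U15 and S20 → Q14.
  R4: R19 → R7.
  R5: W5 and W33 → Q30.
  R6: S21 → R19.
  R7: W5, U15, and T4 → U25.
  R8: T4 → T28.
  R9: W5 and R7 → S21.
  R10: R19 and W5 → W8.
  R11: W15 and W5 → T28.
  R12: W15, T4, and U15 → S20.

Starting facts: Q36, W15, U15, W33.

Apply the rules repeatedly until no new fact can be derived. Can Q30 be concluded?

No

Q30 would need W5 and W33 (R5), but W5 is never established.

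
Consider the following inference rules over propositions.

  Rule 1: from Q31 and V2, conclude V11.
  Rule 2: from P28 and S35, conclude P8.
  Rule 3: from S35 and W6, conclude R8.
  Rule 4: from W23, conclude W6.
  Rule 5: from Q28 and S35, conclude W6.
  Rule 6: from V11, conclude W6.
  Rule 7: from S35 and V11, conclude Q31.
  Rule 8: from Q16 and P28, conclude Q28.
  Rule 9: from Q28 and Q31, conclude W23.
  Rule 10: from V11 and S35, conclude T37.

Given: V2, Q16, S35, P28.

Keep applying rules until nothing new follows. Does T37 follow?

No

T37 would need V11 and S35 (Rule 10), but V11 is never established.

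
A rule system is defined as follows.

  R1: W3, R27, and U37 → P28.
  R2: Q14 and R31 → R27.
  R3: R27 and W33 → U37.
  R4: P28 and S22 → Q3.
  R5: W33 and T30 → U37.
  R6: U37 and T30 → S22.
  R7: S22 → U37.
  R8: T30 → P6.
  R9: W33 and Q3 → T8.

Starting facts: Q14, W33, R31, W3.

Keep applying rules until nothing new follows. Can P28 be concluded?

Yes

Q14 and R31 hold, so R27 follows (R2).
R27 and W33 hold, so U37 follows (R3).
W3, R27, and U37 hold, so P28 follows (R1).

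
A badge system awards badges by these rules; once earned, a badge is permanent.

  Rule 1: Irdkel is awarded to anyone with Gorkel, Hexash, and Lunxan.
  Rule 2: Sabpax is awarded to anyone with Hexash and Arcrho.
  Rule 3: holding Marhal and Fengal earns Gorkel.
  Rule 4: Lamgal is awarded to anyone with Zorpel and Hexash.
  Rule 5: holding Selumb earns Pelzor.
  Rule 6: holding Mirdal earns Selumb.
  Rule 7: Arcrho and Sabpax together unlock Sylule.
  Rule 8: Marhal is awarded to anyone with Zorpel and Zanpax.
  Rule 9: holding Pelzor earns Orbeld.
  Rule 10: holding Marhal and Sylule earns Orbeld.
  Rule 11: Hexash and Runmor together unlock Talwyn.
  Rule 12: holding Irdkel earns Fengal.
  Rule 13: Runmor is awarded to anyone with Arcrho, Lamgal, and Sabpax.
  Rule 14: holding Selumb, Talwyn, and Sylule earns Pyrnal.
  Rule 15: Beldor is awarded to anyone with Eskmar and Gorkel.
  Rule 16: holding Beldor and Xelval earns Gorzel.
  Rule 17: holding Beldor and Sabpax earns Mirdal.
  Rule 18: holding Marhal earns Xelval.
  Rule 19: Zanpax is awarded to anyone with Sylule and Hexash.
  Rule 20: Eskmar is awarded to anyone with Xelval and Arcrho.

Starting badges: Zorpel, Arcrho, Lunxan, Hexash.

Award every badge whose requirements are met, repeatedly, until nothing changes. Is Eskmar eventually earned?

With Hexash and Arcrho, Sabpax is earned (Rule 2).
With Arcrho and Sabpax, Sylule is earned (Rule 7).
With Sylule and Hexash, Zanpax is earned (Rule 19).
With Zorpel and Zanpax, Marhal is earned (Rule 8).
With Marhal, Xelval is earned (Rule 18).
With Xelval and Arcrho, Eskmar is earned (Rule 20).

Yes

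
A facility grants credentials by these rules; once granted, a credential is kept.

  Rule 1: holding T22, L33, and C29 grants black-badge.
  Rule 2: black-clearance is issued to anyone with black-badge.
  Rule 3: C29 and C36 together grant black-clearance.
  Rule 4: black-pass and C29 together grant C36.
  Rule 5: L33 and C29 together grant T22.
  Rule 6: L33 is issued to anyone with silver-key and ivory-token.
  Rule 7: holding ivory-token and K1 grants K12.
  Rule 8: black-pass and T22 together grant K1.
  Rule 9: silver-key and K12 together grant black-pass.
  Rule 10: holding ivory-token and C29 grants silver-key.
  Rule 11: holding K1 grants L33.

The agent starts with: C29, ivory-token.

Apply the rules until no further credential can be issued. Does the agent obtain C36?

C36 would need black-pass and C29 (Rule 4), but black-pass is never granted.

No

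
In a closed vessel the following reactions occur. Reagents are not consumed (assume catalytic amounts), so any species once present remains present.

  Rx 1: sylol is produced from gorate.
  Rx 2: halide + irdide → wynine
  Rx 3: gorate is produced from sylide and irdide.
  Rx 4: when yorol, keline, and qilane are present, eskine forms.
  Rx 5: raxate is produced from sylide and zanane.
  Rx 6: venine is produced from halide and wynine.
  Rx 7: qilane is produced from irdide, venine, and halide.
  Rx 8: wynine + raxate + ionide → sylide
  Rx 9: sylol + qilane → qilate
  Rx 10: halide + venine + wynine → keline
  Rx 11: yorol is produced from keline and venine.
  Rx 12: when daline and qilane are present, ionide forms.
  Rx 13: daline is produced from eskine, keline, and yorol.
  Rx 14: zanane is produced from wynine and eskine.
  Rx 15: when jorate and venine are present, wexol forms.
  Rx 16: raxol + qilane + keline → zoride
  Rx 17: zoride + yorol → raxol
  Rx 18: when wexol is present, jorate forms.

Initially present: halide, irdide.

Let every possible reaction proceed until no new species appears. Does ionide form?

Yes

halide and irdide present → wynine forms (Rx 2).
halide and wynine present → venine forms (Rx 6).
halide, venine, and wynine present → keline forms (Rx 10).
irdide, venine, and halide present → qilane forms (Rx 7).
keline and venine present → yorol forms (Rx 11).
yorol, keline, and qilane present → eskine forms (Rx 4).
eskine, keline, and yorol present → daline forms (Rx 13).
daline and qilane present → ionide forms (Rx 12).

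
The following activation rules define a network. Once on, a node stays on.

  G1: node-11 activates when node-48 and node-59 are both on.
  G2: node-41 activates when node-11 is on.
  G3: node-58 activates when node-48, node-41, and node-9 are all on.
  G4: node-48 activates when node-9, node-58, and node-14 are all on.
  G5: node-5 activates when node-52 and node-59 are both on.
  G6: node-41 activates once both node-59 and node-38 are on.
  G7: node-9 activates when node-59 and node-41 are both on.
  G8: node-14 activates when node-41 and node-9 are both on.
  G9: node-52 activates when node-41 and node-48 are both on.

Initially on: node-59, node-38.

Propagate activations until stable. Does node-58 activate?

node-58 would need node-48, node-41, and node-9 (G3), but node-48 never turns on.

No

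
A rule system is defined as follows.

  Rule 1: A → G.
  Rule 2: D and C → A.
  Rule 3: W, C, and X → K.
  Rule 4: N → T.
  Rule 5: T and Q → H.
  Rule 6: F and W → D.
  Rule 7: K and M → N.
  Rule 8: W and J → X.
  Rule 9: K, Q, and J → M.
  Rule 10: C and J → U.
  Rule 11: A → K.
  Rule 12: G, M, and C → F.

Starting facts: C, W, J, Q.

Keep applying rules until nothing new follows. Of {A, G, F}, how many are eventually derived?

A would need D and C (Rule 2), but D is never established.
G would need A (Rule 1), but A is never established.
F would need G, M, and C (Rule 12), but G is never established.
None of the 3 are reached.

0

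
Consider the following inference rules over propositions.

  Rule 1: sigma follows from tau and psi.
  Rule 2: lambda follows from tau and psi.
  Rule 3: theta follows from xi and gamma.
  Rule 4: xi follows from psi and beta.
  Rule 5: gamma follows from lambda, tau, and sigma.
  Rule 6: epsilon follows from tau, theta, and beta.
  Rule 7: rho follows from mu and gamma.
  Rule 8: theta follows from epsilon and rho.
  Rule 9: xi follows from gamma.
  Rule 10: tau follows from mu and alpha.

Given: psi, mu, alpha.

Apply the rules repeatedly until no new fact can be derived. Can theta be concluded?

From mu and alpha, Rule 10 gives tau.
tau and psi hold, so sigma follows (Rule 1).
tau and psi hold, so lambda follows (Rule 2).
lambda, tau, and sigma hold, so gamma follows (Rule 5).
From gamma, Rule 9 gives xi.
From xi and gamma, Rule 3 gives theta.

Yes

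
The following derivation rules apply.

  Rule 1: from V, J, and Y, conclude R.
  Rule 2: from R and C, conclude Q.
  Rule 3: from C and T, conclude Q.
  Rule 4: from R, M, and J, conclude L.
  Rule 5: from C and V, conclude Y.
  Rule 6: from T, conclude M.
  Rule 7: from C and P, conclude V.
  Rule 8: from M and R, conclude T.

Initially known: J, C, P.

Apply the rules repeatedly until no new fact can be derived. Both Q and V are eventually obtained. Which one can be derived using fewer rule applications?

V: C and P hold, so V follows (Rule 7). [1 rule application]
Q: C and P hold, so V follows (Rule 7). C and V hold, so Y follows (Rule 5). V, J, and Y hold, so R follows (Rule 1). R and C hold, so Q follows (Rule 2). [4 rule applications]
V needs fewer.

V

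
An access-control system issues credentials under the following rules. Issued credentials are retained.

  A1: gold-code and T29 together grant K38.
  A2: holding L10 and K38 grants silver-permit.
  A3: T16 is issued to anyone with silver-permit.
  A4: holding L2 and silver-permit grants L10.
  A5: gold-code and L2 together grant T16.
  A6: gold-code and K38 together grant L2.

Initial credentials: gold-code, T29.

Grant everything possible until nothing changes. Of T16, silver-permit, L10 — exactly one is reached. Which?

Holding gold-code and T29 grants K38 (A1).
Holding gold-code and K38 grants L2 (A6).
Holding gold-code and L2 grants T16 (A5).
silver-permit would need L10 and K38 (A2), but L10 is never granted. L10 would need L2 and silver-permit (A4), but silver-permit is never granted.

T16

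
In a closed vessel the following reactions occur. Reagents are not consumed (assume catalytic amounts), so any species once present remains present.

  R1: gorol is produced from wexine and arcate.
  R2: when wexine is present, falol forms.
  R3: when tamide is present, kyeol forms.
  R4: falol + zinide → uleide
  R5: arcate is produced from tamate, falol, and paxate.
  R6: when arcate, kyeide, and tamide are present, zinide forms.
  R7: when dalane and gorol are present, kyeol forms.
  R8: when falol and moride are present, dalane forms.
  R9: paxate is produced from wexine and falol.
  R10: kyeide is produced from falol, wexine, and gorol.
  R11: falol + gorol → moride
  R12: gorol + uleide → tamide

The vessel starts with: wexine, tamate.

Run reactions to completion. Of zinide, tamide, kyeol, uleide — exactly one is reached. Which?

kyeol

wexine present → falol forms (R2).
wexine and falol present → paxate forms (R9).
tamate, falol, and paxate present → arcate forms (R5).
wexine and arcate present → gorol forms (R1).
falol and gorol present → moride forms (R11).
falol and moride present → dalane forms (R8).
dalane and gorol present → kyeol forms (R7).
tamide would need gorol and uleide (R12), but uleide never forms. uleide would need falol and zinide (R4), but zinide never forms. zinide would need arcate, kyeide, and tamide (R6), but tamide never forms.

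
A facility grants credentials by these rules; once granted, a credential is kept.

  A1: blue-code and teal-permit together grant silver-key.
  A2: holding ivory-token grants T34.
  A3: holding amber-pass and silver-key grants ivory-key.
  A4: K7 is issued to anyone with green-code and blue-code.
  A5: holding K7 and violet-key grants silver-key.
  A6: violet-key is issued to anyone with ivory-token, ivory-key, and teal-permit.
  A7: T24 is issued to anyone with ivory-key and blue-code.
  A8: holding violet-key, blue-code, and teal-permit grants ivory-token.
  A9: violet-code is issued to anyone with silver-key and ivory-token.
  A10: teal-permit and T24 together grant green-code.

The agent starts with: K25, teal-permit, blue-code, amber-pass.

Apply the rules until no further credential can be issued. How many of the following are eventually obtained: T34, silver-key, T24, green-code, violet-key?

Holding blue-code and teal-permit grants silver-key (A1).
Holding amber-pass and silver-key grants ivory-key (A3).
Holding ivory-key and blue-code grants T24 (A7).
Holding teal-permit and T24 grants green-code (A10).
T34 would need ivory-token (A2), but ivory-token is never granted.
silver-key: reached.
T24: reached.
green-code: reached.
violet-key would need ivory-token, ivory-key, and teal-permit (A6), but ivory-token is never granted.
Reached: silver-key, T24, and green-code — 3 of the 5.

3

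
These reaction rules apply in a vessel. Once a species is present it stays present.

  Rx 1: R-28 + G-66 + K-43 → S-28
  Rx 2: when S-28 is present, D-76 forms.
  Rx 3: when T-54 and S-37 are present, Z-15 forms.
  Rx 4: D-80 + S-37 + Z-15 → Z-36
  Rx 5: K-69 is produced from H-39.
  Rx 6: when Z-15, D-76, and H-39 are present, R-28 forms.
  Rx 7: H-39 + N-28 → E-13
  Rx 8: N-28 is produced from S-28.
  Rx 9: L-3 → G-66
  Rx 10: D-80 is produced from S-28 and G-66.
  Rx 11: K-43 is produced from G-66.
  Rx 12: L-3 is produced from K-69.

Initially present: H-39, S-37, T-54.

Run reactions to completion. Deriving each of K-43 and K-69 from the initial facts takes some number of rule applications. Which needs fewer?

K-69: H-39 present → K-69 forms (Rx 5). [1 rule application]
K-43: H-39 present → K-69 forms (Rx 5). K-69 present → L-3 forms (Rx 12). L-3 present → G-66 forms (Rx 9). G-66 present → K-43 forms (Rx 11). [4 rule applications]
K-69 needs fewer.

K-69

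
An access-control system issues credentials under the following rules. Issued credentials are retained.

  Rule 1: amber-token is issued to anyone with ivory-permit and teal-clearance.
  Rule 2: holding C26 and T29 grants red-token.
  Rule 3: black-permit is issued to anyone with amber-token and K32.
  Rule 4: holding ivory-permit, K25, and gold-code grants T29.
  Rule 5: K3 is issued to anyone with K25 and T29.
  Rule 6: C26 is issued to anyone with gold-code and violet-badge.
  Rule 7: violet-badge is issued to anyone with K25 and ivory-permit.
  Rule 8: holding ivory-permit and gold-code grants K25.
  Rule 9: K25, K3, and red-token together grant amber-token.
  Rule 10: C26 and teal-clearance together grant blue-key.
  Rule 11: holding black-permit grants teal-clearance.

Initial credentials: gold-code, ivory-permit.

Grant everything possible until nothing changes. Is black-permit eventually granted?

No

black-permit would need amber-token and K32 (Rule 3), but K32 is never granted.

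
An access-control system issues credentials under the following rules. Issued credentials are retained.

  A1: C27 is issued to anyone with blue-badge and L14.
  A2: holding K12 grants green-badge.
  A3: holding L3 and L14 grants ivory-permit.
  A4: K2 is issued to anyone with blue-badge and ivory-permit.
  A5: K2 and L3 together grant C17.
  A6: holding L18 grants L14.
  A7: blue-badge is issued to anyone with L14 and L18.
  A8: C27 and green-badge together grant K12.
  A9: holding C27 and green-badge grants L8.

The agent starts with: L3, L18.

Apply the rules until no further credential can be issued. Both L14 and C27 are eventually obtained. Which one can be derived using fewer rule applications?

L14

L14: Holding L18 grants L14 (A6). [1 rule application]
C27: Holding L18 grants L14 (A6). Holding L14 and L18 grants blue-badge (A7). Holding blue-badge and L14 grants C27 (A1). [3 rule applications]
L14 needs fewer.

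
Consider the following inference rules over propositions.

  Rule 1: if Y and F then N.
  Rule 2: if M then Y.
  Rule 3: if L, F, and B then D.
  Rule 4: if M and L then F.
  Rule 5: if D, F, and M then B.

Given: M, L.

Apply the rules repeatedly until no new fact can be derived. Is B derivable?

No

B would need D, F, and M (Rule 5), but D is never established.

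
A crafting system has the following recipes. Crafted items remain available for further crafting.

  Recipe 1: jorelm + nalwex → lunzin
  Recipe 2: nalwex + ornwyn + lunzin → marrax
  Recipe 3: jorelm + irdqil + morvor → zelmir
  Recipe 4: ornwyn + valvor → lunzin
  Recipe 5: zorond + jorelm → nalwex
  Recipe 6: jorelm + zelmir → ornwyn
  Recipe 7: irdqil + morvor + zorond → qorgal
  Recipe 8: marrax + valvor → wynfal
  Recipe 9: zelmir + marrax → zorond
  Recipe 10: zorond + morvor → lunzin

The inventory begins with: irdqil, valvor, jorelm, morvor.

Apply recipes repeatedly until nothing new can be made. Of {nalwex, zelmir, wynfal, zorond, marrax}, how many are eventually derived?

jorelm + irdqil + morvor → zelmir (Recipe 3).
nalwex would need zorond and jorelm (Recipe 5), but zorond is never obtained.
zelmir: reached.
wynfal would need marrax and valvor (Recipe 8), but marrax is never obtained.
zorond would need zelmir and marrax (Recipe 9), but marrax is never obtained.
marrax would need nalwex, ornwyn, and lunzin (Recipe 2), but nalwex is never obtained.
Reached: zelmir — 1 of the 5.

1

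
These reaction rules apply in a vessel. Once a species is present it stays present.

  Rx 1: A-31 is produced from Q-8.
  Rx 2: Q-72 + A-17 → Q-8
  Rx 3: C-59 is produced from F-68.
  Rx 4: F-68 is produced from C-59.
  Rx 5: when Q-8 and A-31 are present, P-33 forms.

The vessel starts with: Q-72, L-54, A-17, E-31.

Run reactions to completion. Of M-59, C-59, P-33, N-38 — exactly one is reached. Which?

Q-72 and A-17 present → Q-8 forms (Rx 2).
Q-8 present → A-31 forms (Rx 1).
Q-8 and A-31 present → P-33 forms (Rx 5).
No rule produces N-38, and it is not given. C-59 would need F-68 (Rx 3), but F-68 never forms. No rule produces M-59, and it is not given.

P-33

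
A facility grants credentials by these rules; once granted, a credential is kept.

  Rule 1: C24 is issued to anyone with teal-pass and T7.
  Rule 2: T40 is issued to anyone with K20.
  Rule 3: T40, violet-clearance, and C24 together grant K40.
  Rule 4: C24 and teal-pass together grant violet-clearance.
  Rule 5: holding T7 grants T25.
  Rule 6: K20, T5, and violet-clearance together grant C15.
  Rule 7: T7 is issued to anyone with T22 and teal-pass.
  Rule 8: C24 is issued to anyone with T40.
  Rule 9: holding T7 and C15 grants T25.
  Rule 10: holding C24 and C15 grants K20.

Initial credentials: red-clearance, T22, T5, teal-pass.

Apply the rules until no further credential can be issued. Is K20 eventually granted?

No

K20 would need C24 and C15 (Rule 10), but C15 is never granted.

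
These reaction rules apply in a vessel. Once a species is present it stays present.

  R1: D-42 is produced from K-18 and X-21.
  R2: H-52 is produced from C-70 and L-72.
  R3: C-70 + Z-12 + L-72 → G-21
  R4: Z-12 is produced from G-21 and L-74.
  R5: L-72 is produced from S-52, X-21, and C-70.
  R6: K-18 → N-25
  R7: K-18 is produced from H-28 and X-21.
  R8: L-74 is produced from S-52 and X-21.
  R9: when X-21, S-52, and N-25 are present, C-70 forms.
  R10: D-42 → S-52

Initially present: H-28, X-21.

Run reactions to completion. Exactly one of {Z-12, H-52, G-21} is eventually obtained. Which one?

H-28 and X-21 present → K-18 forms (R7).
K-18 and X-21 present → D-42 forms (R1).
K-18 present → N-25 forms (R6).
D-42 present → S-52 forms (R10).
X-21, S-52, and N-25 present → C-70 forms (R9).
S-52, X-21, and C-70 present → L-72 forms (R5).
C-70 and L-72 present → H-52 forms (R2).
Z-12 would need G-21 and L-74 (R4), but G-21 never forms. G-21 would need C-70, Z-12, and L-72 (R3), but Z-12 never forms.

H-52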